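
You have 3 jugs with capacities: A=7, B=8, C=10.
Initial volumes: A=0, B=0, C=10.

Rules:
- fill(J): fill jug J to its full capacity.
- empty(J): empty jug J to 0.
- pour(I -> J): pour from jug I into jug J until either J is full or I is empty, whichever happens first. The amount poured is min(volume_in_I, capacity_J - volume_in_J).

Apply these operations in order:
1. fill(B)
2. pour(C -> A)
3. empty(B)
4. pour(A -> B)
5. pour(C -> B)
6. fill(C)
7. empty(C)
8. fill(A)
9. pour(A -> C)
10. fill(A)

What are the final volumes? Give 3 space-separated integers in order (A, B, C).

Step 1: fill(B) -> (A=0 B=8 C=10)
Step 2: pour(C -> A) -> (A=7 B=8 C=3)
Step 3: empty(B) -> (A=7 B=0 C=3)
Step 4: pour(A -> B) -> (A=0 B=7 C=3)
Step 5: pour(C -> B) -> (A=0 B=8 C=2)
Step 6: fill(C) -> (A=0 B=8 C=10)
Step 7: empty(C) -> (A=0 B=8 C=0)
Step 8: fill(A) -> (A=7 B=8 C=0)
Step 9: pour(A -> C) -> (A=0 B=8 C=7)
Step 10: fill(A) -> (A=7 B=8 C=7)

Answer: 7 8 7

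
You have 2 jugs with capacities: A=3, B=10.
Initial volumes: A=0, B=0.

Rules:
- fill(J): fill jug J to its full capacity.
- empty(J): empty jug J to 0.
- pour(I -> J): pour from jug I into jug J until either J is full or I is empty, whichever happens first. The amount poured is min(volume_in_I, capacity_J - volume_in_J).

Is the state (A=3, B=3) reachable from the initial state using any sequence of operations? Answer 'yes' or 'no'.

Answer: yes

Derivation:
BFS from (A=0, B=0):
  1. fill(A) -> (A=3 B=0)
  2. pour(A -> B) -> (A=0 B=3)
  3. fill(A) -> (A=3 B=3)
Target reached → yes.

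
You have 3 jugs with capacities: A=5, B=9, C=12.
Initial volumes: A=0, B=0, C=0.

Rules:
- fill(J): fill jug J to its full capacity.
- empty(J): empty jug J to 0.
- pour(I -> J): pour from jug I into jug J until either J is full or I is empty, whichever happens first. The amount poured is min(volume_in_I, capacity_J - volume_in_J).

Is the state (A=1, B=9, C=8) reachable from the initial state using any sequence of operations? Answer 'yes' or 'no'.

Answer: yes

Derivation:
BFS from (A=0, B=0, C=0):
  1. fill(A) -> (A=5 B=0 C=0)
  2. fill(C) -> (A=5 B=0 C=12)
  3. pour(A -> B) -> (A=0 B=5 C=12)
  4. fill(A) -> (A=5 B=5 C=12)
  5. pour(C -> B) -> (A=5 B=9 C=8)
  6. empty(B) -> (A=5 B=0 C=8)
  7. pour(A -> B) -> (A=0 B=5 C=8)
  8. fill(A) -> (A=5 B=5 C=8)
  9. pour(A -> B) -> (A=1 B=9 C=8)
Target reached → yes.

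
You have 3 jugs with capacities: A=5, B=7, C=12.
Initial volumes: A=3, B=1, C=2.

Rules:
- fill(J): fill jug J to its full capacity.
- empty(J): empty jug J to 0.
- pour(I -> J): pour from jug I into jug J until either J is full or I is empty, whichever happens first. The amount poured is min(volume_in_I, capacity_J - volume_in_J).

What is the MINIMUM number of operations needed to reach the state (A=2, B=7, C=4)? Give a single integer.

BFS from (A=3, B=1, C=2). One shortest path:
  1. pour(A -> B) -> (A=0 B=4 C=2)
  2. pour(C -> A) -> (A=2 B=4 C=0)
  3. pour(B -> C) -> (A=2 B=0 C=4)
  4. fill(B) -> (A=2 B=7 C=4)
Reached target in 4 moves.

Answer: 4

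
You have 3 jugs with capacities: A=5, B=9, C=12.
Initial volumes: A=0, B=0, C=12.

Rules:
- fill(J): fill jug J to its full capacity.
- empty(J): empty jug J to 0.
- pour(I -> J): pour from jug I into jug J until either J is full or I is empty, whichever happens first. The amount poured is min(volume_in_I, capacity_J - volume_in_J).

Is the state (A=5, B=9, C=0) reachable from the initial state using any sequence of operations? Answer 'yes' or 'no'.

BFS from (A=0, B=0, C=12):
  1. fill(A) -> (A=5 B=0 C=12)
  2. fill(B) -> (A=5 B=9 C=12)
  3. empty(C) -> (A=5 B=9 C=0)
Target reached → yes.

Answer: yes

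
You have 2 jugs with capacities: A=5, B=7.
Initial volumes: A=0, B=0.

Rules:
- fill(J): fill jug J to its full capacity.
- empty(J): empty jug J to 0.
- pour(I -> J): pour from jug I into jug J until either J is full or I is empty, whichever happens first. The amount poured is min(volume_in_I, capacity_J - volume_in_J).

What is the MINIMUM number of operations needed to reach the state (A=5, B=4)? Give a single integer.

Answer: 6

Derivation:
BFS from (A=0, B=0). One shortest path:
  1. fill(B) -> (A=0 B=7)
  2. pour(B -> A) -> (A=5 B=2)
  3. empty(A) -> (A=0 B=2)
  4. pour(B -> A) -> (A=2 B=0)
  5. fill(B) -> (A=2 B=7)
  6. pour(B -> A) -> (A=5 B=4)
Reached target in 6 moves.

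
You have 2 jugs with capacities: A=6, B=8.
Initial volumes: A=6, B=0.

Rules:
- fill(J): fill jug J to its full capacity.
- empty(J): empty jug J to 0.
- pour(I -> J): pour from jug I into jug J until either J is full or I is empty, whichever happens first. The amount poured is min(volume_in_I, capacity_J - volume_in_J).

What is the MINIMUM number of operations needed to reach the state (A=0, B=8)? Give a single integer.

BFS from (A=6, B=0). One shortest path:
  1. empty(A) -> (A=0 B=0)
  2. fill(B) -> (A=0 B=8)
Reached target in 2 moves.

Answer: 2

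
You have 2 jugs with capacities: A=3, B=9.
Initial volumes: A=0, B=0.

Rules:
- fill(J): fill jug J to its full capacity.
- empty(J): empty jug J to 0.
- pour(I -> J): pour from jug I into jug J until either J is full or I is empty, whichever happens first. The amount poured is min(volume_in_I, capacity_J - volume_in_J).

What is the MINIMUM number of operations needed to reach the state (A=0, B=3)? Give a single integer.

BFS from (A=0, B=0). One shortest path:
  1. fill(A) -> (A=3 B=0)
  2. pour(A -> B) -> (A=0 B=3)
Reached target in 2 moves.

Answer: 2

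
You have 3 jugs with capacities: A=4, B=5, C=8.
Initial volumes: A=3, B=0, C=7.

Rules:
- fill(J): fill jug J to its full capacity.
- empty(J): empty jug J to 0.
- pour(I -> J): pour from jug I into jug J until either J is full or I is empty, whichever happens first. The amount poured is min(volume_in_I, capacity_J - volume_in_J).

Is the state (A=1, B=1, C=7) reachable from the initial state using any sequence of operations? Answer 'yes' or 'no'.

Answer: no

Derivation:
BFS explored all 186 reachable states.
Reachable set includes: (0,0,0), (0,0,1), (0,0,2), (0,0,3), (0,0,4), (0,0,5), (0,0,6), (0,0,7), (0,0,8), (0,1,0), (0,1,1), (0,1,2) ...
Target (A=1, B=1, C=7) not in reachable set → no.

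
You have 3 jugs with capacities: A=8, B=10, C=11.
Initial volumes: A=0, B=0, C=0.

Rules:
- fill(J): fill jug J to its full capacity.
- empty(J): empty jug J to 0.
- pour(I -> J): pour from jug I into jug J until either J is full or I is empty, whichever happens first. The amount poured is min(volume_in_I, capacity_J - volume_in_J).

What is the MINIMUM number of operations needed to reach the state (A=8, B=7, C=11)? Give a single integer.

Answer: 5

Derivation:
BFS from (A=0, B=0, C=0). One shortest path:
  1. fill(A) -> (A=8 B=0 C=0)
  2. fill(B) -> (A=8 B=10 C=0)
  3. pour(A -> C) -> (A=0 B=10 C=8)
  4. fill(A) -> (A=8 B=10 C=8)
  5. pour(B -> C) -> (A=8 B=7 C=11)
Reached target in 5 moves.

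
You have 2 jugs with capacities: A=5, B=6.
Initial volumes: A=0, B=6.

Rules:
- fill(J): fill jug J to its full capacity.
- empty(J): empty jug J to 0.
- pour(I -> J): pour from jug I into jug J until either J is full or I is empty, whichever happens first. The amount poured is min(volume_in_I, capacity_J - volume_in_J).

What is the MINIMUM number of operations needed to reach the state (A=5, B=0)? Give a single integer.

BFS from (A=0, B=6). One shortest path:
  1. fill(A) -> (A=5 B=6)
  2. empty(B) -> (A=5 B=0)
Reached target in 2 moves.

Answer: 2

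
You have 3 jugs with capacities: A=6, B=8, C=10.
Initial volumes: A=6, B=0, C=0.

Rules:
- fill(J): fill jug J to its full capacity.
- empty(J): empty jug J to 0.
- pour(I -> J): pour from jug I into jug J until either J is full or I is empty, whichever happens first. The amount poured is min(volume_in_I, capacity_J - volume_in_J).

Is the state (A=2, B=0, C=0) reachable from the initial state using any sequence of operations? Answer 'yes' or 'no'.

Answer: yes

Derivation:
BFS from (A=6, B=0, C=0):
  1. pour(A -> C) -> (A=0 B=0 C=6)
  2. fill(A) -> (A=6 B=0 C=6)
  3. pour(A -> C) -> (A=2 B=0 C=10)
  4. empty(C) -> (A=2 B=0 C=0)
Target reached → yes.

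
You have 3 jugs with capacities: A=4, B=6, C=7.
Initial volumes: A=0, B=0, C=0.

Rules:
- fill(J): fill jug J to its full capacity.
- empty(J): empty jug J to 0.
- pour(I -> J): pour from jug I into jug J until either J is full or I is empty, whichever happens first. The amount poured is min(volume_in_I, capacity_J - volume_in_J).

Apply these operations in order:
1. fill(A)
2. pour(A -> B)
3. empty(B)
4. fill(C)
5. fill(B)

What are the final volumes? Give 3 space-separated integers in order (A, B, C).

Step 1: fill(A) -> (A=4 B=0 C=0)
Step 2: pour(A -> B) -> (A=0 B=4 C=0)
Step 3: empty(B) -> (A=0 B=0 C=0)
Step 4: fill(C) -> (A=0 B=0 C=7)
Step 5: fill(B) -> (A=0 B=6 C=7)

Answer: 0 6 7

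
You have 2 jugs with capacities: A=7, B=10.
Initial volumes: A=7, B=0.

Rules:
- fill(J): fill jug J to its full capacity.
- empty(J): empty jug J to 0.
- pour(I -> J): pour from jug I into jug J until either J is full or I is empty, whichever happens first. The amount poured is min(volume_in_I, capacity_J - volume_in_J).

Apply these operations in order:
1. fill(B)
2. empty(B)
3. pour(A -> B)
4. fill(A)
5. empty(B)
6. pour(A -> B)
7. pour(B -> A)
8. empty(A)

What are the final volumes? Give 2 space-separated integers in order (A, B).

Answer: 0 0

Derivation:
Step 1: fill(B) -> (A=7 B=10)
Step 2: empty(B) -> (A=7 B=0)
Step 3: pour(A -> B) -> (A=0 B=7)
Step 4: fill(A) -> (A=7 B=7)
Step 5: empty(B) -> (A=7 B=0)
Step 6: pour(A -> B) -> (A=0 B=7)
Step 7: pour(B -> A) -> (A=7 B=0)
Step 8: empty(A) -> (A=0 B=0)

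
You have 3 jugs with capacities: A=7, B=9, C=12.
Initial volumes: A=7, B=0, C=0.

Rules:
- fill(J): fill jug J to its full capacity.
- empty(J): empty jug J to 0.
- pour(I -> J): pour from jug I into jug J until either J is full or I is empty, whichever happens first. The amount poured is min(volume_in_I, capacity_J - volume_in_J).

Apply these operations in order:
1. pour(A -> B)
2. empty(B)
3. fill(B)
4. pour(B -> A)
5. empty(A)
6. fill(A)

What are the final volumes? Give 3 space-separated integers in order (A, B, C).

Answer: 7 2 0

Derivation:
Step 1: pour(A -> B) -> (A=0 B=7 C=0)
Step 2: empty(B) -> (A=0 B=0 C=0)
Step 3: fill(B) -> (A=0 B=9 C=0)
Step 4: pour(B -> A) -> (A=7 B=2 C=0)
Step 5: empty(A) -> (A=0 B=2 C=0)
Step 6: fill(A) -> (A=7 B=2 C=0)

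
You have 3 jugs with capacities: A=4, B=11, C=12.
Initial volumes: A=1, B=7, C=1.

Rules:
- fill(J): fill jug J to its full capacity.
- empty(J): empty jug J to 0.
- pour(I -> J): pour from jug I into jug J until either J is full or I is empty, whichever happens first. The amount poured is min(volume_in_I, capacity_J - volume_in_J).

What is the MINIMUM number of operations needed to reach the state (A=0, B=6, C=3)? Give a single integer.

BFS from (A=1, B=7, C=1). One shortest path:
  1. pour(C -> A) -> (A=2 B=7 C=0)
  2. pour(B -> C) -> (A=2 B=0 C=7)
  3. pour(A -> B) -> (A=0 B=2 C=7)
  4. pour(C -> A) -> (A=4 B=2 C=3)
  5. pour(A -> B) -> (A=0 B=6 C=3)
Reached target in 5 moves.

Answer: 5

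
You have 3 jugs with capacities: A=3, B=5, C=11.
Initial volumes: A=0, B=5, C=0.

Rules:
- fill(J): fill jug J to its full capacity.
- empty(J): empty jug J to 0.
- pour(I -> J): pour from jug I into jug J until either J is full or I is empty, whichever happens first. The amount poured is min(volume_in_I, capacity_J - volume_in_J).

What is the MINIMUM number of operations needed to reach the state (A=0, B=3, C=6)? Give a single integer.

Answer: 6

Derivation:
BFS from (A=0, B=5, C=0). One shortest path:
  1. fill(A) -> (A=3 B=5 C=0)
  2. empty(B) -> (A=3 B=0 C=0)
  3. fill(C) -> (A=3 B=0 C=11)
  4. pour(C -> B) -> (A=3 B=5 C=6)
  5. empty(B) -> (A=3 B=0 C=6)
  6. pour(A -> B) -> (A=0 B=3 C=6)
Reached target in 6 moves.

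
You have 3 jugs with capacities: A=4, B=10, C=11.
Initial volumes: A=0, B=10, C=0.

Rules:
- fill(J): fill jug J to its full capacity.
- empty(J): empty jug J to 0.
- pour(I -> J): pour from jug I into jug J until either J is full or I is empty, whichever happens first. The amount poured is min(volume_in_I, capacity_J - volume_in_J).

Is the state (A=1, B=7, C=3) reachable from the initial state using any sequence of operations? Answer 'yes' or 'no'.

BFS explored all 390 reachable states.
Reachable set includes: (0,0,0), (0,0,1), (0,0,2), (0,0,3), (0,0,4), (0,0,5), (0,0,6), (0,0,7), (0,0,8), (0,0,9), (0,0,10), (0,0,11) ...
Target (A=1, B=7, C=3) not in reachable set → no.

Answer: no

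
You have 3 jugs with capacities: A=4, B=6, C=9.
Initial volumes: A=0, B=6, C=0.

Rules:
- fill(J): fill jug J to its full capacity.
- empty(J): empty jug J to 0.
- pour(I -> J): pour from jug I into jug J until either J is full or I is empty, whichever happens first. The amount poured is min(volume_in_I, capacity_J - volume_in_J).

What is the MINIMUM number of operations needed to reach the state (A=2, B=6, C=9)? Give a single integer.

BFS from (A=0, B=6, C=0). One shortest path:
  1. fill(C) -> (A=0 B=6 C=9)
  2. pour(B -> A) -> (A=4 B=2 C=9)
  3. empty(A) -> (A=0 B=2 C=9)
  4. pour(B -> A) -> (A=2 B=0 C=9)
  5. fill(B) -> (A=2 B=6 C=9)
Reached target in 5 moves.

Answer: 5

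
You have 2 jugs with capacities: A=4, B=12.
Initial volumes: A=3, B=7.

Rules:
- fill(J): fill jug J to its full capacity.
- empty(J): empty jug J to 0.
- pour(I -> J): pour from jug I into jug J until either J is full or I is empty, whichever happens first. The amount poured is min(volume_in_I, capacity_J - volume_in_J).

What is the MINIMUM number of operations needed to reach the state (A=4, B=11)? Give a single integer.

BFS from (A=3, B=7). One shortest path:
  1. fill(B) -> (A=3 B=12)
  2. pour(B -> A) -> (A=4 B=11)
Reached target in 2 moves.

Answer: 2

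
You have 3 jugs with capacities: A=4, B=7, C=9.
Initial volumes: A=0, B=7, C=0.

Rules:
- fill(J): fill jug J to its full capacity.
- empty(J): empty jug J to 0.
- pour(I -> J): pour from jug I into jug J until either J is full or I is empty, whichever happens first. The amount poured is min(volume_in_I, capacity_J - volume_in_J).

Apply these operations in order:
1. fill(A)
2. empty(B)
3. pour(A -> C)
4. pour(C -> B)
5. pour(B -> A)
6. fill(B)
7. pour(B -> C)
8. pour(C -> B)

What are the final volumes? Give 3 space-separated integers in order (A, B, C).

Answer: 4 7 0

Derivation:
Step 1: fill(A) -> (A=4 B=7 C=0)
Step 2: empty(B) -> (A=4 B=0 C=0)
Step 3: pour(A -> C) -> (A=0 B=0 C=4)
Step 4: pour(C -> B) -> (A=0 B=4 C=0)
Step 5: pour(B -> A) -> (A=4 B=0 C=0)
Step 6: fill(B) -> (A=4 B=7 C=0)
Step 7: pour(B -> C) -> (A=4 B=0 C=7)
Step 8: pour(C -> B) -> (A=4 B=7 C=0)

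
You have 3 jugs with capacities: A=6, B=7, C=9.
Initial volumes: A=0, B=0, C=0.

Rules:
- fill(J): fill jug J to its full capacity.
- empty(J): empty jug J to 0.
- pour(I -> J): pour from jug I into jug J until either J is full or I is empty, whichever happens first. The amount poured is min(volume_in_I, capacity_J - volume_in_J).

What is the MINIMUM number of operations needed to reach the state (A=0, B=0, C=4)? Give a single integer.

Answer: 6

Derivation:
BFS from (A=0, B=0, C=0). One shortest path:
  1. fill(A) -> (A=6 B=0 C=0)
  2. fill(B) -> (A=6 B=7 C=0)
  3. pour(A -> C) -> (A=0 B=7 C=6)
  4. pour(B -> C) -> (A=0 B=4 C=9)
  5. empty(C) -> (A=0 B=4 C=0)
  6. pour(B -> C) -> (A=0 B=0 C=4)
Reached target in 6 moves.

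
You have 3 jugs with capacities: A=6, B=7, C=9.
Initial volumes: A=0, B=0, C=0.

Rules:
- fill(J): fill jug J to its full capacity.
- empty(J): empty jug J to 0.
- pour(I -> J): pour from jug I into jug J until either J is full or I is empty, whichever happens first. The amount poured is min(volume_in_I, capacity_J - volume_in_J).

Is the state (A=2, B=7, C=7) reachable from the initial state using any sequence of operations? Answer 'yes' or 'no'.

BFS from (A=0, B=0, C=0):
  1. fill(C) -> (A=0 B=0 C=9)
  2. pour(C -> B) -> (A=0 B=7 C=2)
  3. pour(C -> A) -> (A=2 B=7 C=0)
  4. pour(B -> C) -> (A=2 B=0 C=7)
  5. fill(B) -> (A=2 B=7 C=7)
Target reached → yes.

Answer: yes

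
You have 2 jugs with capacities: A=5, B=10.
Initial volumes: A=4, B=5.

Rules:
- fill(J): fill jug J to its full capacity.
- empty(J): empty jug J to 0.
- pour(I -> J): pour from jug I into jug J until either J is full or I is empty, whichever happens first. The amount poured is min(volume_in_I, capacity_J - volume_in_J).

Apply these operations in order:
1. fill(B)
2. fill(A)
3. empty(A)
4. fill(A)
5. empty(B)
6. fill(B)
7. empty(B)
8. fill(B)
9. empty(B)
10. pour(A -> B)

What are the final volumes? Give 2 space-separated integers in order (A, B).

Step 1: fill(B) -> (A=4 B=10)
Step 2: fill(A) -> (A=5 B=10)
Step 3: empty(A) -> (A=0 B=10)
Step 4: fill(A) -> (A=5 B=10)
Step 5: empty(B) -> (A=5 B=0)
Step 6: fill(B) -> (A=5 B=10)
Step 7: empty(B) -> (A=5 B=0)
Step 8: fill(B) -> (A=5 B=10)
Step 9: empty(B) -> (A=5 B=0)
Step 10: pour(A -> B) -> (A=0 B=5)

Answer: 0 5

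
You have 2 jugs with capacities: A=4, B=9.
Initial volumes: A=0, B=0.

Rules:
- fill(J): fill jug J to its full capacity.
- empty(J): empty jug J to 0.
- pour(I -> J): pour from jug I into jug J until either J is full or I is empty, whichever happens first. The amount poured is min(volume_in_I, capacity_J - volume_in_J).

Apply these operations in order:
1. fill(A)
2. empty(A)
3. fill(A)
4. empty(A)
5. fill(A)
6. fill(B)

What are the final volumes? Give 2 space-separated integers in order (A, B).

Step 1: fill(A) -> (A=4 B=0)
Step 2: empty(A) -> (A=0 B=0)
Step 3: fill(A) -> (A=4 B=0)
Step 4: empty(A) -> (A=0 B=0)
Step 5: fill(A) -> (A=4 B=0)
Step 6: fill(B) -> (A=4 B=9)

Answer: 4 9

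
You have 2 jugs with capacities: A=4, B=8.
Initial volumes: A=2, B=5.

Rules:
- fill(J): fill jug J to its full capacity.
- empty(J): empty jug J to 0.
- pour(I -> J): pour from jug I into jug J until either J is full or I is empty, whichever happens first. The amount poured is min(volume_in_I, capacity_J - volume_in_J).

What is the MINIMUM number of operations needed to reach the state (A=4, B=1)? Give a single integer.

Answer: 2

Derivation:
BFS from (A=2, B=5). One shortest path:
  1. empty(A) -> (A=0 B=5)
  2. pour(B -> A) -> (A=4 B=1)
Reached target in 2 moves.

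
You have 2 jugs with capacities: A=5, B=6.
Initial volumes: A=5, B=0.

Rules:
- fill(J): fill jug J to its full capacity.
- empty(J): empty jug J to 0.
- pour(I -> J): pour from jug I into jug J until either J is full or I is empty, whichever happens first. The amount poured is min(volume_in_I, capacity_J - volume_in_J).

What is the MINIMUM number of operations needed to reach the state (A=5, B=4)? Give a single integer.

BFS from (A=5, B=0). One shortest path:
  1. pour(A -> B) -> (A=0 B=5)
  2. fill(A) -> (A=5 B=5)
  3. pour(A -> B) -> (A=4 B=6)
  4. empty(B) -> (A=4 B=0)
  5. pour(A -> B) -> (A=0 B=4)
  6. fill(A) -> (A=5 B=4)
Reached target in 6 moves.

Answer: 6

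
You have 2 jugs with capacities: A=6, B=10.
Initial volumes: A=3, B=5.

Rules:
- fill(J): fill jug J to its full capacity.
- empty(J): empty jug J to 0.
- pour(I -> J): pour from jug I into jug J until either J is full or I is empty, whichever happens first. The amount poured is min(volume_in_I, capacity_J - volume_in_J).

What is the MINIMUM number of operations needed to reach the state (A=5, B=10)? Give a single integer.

BFS from (A=3, B=5). One shortest path:
  1. empty(A) -> (A=0 B=5)
  2. pour(B -> A) -> (A=5 B=0)
  3. fill(B) -> (A=5 B=10)
Reached target in 3 moves.

Answer: 3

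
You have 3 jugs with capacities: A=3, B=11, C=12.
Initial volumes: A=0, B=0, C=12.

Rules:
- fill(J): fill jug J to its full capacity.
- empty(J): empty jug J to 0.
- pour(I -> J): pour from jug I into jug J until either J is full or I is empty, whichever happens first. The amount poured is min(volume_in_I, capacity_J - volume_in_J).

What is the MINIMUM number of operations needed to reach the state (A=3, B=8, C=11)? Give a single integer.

BFS from (A=0, B=0, C=12). One shortest path:
  1. fill(B) -> (A=0 B=11 C=12)
  2. empty(C) -> (A=0 B=11 C=0)
  3. pour(B -> C) -> (A=0 B=0 C=11)
  4. fill(B) -> (A=0 B=11 C=11)
  5. pour(B -> A) -> (A=3 B=8 C=11)
Reached target in 5 moves.

Answer: 5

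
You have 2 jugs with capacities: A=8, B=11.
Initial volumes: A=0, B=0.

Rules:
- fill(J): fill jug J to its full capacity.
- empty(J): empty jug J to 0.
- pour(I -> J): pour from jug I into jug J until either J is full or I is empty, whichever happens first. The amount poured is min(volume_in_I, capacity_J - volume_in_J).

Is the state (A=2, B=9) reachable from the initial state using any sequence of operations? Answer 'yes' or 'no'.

Answer: no

Derivation:
BFS explored all 38 reachable states.
Reachable set includes: (0,0), (0,1), (0,2), (0,3), (0,4), (0,5), (0,6), (0,7), (0,8), (0,9), (0,10), (0,11) ...
Target (A=2, B=9) not in reachable set → no.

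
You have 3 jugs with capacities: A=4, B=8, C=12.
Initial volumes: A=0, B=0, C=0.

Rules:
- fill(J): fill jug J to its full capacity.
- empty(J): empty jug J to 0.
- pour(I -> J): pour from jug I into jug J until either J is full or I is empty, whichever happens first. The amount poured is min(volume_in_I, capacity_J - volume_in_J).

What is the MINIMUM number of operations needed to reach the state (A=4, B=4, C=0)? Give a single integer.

Answer: 2

Derivation:
BFS from (A=0, B=0, C=0). One shortest path:
  1. fill(B) -> (A=0 B=8 C=0)
  2. pour(B -> A) -> (A=4 B=4 C=0)
Reached target in 2 moves.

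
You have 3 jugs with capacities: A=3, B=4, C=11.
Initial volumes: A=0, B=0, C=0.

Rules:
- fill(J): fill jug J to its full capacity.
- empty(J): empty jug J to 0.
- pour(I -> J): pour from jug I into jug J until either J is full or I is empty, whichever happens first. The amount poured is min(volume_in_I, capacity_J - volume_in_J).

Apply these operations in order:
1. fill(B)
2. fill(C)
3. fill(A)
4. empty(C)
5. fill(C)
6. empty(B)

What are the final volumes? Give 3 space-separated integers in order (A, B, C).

Step 1: fill(B) -> (A=0 B=4 C=0)
Step 2: fill(C) -> (A=0 B=4 C=11)
Step 3: fill(A) -> (A=3 B=4 C=11)
Step 4: empty(C) -> (A=3 B=4 C=0)
Step 5: fill(C) -> (A=3 B=4 C=11)
Step 6: empty(B) -> (A=3 B=0 C=11)

Answer: 3 0 11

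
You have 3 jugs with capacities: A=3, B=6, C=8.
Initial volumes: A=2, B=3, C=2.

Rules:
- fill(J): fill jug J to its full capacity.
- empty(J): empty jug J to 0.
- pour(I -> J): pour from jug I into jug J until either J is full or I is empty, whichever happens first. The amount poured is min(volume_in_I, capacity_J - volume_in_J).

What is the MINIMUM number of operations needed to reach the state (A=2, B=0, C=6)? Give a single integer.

Answer: 3

Derivation:
BFS from (A=2, B=3, C=2). One shortest path:
  1. fill(B) -> (A=2 B=6 C=2)
  2. empty(C) -> (A=2 B=6 C=0)
  3. pour(B -> C) -> (A=2 B=0 C=6)
Reached target in 3 moves.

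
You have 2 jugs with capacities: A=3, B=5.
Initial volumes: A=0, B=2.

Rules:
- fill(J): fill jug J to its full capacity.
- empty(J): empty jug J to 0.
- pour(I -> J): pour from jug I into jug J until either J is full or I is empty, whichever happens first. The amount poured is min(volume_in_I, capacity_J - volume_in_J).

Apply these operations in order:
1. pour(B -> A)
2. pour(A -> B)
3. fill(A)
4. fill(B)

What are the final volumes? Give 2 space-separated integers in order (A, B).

Answer: 3 5

Derivation:
Step 1: pour(B -> A) -> (A=2 B=0)
Step 2: pour(A -> B) -> (A=0 B=2)
Step 3: fill(A) -> (A=3 B=2)
Step 4: fill(B) -> (A=3 B=5)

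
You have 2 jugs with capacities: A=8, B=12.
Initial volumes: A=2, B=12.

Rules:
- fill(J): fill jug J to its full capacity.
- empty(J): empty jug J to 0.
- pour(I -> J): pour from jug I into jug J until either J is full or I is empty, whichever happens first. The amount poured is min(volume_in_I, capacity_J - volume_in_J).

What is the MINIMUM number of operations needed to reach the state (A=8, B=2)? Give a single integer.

BFS from (A=2, B=12). One shortest path:
  1. empty(B) -> (A=2 B=0)
  2. pour(A -> B) -> (A=0 B=2)
  3. fill(A) -> (A=8 B=2)
Reached target in 3 moves.

Answer: 3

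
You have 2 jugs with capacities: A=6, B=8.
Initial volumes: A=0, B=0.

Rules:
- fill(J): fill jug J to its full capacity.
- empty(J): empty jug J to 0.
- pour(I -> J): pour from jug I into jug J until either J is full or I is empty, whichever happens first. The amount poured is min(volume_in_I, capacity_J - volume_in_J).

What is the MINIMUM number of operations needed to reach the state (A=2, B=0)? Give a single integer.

BFS from (A=0, B=0). One shortest path:
  1. fill(B) -> (A=0 B=8)
  2. pour(B -> A) -> (A=6 B=2)
  3. empty(A) -> (A=0 B=2)
  4. pour(B -> A) -> (A=2 B=0)
Reached target in 4 moves.

Answer: 4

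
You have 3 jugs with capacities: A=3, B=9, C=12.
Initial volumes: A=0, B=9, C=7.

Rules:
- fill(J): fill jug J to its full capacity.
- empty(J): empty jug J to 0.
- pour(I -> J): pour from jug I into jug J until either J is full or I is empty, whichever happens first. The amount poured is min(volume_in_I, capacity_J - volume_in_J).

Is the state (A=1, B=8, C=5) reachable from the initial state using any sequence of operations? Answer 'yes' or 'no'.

BFS explored all 116 reachable states.
Reachable set includes: (0,0,0), (0,0,1), (0,0,3), (0,0,4), (0,0,6), (0,0,7), (0,0,9), (0,0,10), (0,0,12), (0,1,0), (0,1,3), (0,1,6) ...
Target (A=1, B=8, C=5) not in reachable set → no.

Answer: no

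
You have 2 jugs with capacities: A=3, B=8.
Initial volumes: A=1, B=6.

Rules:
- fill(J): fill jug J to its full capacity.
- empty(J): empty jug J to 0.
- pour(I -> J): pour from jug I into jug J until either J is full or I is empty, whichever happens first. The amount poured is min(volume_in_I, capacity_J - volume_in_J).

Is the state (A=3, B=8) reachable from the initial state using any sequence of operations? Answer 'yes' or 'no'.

Answer: yes

Derivation:
BFS from (A=1, B=6):
  1. fill(A) -> (A=3 B=6)
  2. fill(B) -> (A=3 B=8)
Target reached → yes.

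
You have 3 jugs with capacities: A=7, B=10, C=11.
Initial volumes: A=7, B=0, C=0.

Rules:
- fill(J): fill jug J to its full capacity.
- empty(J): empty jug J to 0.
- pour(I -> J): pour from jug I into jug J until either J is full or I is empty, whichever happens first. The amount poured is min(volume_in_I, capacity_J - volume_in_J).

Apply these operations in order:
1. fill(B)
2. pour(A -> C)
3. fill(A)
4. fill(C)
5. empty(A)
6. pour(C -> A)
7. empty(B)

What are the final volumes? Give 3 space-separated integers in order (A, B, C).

Answer: 7 0 4

Derivation:
Step 1: fill(B) -> (A=7 B=10 C=0)
Step 2: pour(A -> C) -> (A=0 B=10 C=7)
Step 3: fill(A) -> (A=7 B=10 C=7)
Step 4: fill(C) -> (A=7 B=10 C=11)
Step 5: empty(A) -> (A=0 B=10 C=11)
Step 6: pour(C -> A) -> (A=7 B=10 C=4)
Step 7: empty(B) -> (A=7 B=0 C=4)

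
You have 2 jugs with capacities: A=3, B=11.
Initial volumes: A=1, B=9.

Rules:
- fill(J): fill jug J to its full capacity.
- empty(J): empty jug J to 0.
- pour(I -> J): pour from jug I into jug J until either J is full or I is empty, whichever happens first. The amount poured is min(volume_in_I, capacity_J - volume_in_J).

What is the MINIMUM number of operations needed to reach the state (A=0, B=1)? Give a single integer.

BFS from (A=1, B=9). One shortest path:
  1. empty(B) -> (A=1 B=0)
  2. pour(A -> B) -> (A=0 B=1)
Reached target in 2 moves.

Answer: 2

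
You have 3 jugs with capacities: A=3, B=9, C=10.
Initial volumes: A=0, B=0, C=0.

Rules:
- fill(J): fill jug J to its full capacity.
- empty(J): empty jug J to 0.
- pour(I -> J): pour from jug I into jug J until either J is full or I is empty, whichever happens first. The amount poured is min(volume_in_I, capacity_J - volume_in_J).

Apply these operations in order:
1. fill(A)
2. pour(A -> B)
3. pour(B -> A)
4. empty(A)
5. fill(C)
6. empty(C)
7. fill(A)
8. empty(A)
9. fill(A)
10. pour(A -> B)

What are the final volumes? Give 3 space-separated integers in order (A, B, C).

Step 1: fill(A) -> (A=3 B=0 C=0)
Step 2: pour(A -> B) -> (A=0 B=3 C=0)
Step 3: pour(B -> A) -> (A=3 B=0 C=0)
Step 4: empty(A) -> (A=0 B=0 C=0)
Step 5: fill(C) -> (A=0 B=0 C=10)
Step 6: empty(C) -> (A=0 B=0 C=0)
Step 7: fill(A) -> (A=3 B=0 C=0)
Step 8: empty(A) -> (A=0 B=0 C=0)
Step 9: fill(A) -> (A=3 B=0 C=0)
Step 10: pour(A -> B) -> (A=0 B=3 C=0)

Answer: 0 3 0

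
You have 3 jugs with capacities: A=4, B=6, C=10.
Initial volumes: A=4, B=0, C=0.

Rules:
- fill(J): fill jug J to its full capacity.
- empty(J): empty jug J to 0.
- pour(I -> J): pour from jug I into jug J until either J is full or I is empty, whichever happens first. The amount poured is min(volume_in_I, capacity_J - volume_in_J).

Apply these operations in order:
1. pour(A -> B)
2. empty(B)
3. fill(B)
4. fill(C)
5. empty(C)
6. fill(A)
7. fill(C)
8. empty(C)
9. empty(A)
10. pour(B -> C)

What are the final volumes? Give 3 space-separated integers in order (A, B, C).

Answer: 0 0 6

Derivation:
Step 1: pour(A -> B) -> (A=0 B=4 C=0)
Step 2: empty(B) -> (A=0 B=0 C=0)
Step 3: fill(B) -> (A=0 B=6 C=0)
Step 4: fill(C) -> (A=0 B=6 C=10)
Step 5: empty(C) -> (A=0 B=6 C=0)
Step 6: fill(A) -> (A=4 B=6 C=0)
Step 7: fill(C) -> (A=4 B=6 C=10)
Step 8: empty(C) -> (A=4 B=6 C=0)
Step 9: empty(A) -> (A=0 B=6 C=0)
Step 10: pour(B -> C) -> (A=0 B=0 C=6)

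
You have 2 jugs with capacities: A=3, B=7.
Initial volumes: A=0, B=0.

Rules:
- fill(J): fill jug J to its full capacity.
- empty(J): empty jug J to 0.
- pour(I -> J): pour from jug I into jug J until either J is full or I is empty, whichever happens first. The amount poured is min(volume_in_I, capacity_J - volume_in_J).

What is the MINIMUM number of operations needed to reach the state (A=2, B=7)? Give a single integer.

Answer: 6

Derivation:
BFS from (A=0, B=0). One shortest path:
  1. fill(A) -> (A=3 B=0)
  2. pour(A -> B) -> (A=0 B=3)
  3. fill(A) -> (A=3 B=3)
  4. pour(A -> B) -> (A=0 B=6)
  5. fill(A) -> (A=3 B=6)
  6. pour(A -> B) -> (A=2 B=7)
Reached target in 6 moves.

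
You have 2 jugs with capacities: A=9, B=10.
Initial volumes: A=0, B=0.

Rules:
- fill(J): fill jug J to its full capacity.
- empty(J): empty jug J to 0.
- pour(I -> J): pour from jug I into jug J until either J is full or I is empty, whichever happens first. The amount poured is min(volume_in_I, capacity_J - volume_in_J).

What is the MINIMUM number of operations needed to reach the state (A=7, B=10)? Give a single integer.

Answer: 8

Derivation:
BFS from (A=0, B=0). One shortest path:
  1. fill(A) -> (A=9 B=0)
  2. pour(A -> B) -> (A=0 B=9)
  3. fill(A) -> (A=9 B=9)
  4. pour(A -> B) -> (A=8 B=10)
  5. empty(B) -> (A=8 B=0)
  6. pour(A -> B) -> (A=0 B=8)
  7. fill(A) -> (A=9 B=8)
  8. pour(A -> B) -> (A=7 B=10)
Reached target in 8 moves.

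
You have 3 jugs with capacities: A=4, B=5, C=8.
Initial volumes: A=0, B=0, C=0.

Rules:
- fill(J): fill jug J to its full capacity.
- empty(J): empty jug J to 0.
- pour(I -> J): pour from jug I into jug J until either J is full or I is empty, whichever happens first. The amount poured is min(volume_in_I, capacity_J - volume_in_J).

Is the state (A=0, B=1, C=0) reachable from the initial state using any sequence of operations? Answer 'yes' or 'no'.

BFS from (A=0, B=0, C=0):
  1. fill(B) -> (A=0 B=5 C=0)
  2. pour(B -> A) -> (A=4 B=1 C=0)
  3. empty(A) -> (A=0 B=1 C=0)
Target reached → yes.

Answer: yes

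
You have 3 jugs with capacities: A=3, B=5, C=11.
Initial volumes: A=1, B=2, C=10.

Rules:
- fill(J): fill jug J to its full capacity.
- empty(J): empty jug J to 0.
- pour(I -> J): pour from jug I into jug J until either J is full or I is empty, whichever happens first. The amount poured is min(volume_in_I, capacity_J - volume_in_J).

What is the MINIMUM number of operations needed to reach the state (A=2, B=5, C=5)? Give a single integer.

Answer: 3

Derivation:
BFS from (A=1, B=2, C=10). One shortest path:
  1. empty(A) -> (A=0 B=2 C=10)
  2. pour(B -> A) -> (A=2 B=0 C=10)
  3. pour(C -> B) -> (A=2 B=5 C=5)
Reached target in 3 moves.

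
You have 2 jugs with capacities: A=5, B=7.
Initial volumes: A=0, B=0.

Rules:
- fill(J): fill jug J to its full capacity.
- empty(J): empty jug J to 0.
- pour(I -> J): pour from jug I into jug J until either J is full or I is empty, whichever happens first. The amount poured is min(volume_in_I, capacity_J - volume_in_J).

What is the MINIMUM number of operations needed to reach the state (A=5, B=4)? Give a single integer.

Answer: 6

Derivation:
BFS from (A=0, B=0). One shortest path:
  1. fill(B) -> (A=0 B=7)
  2. pour(B -> A) -> (A=5 B=2)
  3. empty(A) -> (A=0 B=2)
  4. pour(B -> A) -> (A=2 B=0)
  5. fill(B) -> (A=2 B=7)
  6. pour(B -> A) -> (A=5 B=4)
Reached target in 6 moves.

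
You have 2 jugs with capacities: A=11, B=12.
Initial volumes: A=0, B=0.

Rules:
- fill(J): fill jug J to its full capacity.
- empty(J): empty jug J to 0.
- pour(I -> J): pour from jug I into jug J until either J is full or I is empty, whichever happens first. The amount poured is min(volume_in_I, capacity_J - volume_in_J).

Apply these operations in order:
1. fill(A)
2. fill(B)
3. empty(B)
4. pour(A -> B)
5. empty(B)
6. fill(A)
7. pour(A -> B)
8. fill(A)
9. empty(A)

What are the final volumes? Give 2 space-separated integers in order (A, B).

Step 1: fill(A) -> (A=11 B=0)
Step 2: fill(B) -> (A=11 B=12)
Step 3: empty(B) -> (A=11 B=0)
Step 4: pour(A -> B) -> (A=0 B=11)
Step 5: empty(B) -> (A=0 B=0)
Step 6: fill(A) -> (A=11 B=0)
Step 7: pour(A -> B) -> (A=0 B=11)
Step 8: fill(A) -> (A=11 B=11)
Step 9: empty(A) -> (A=0 B=11)

Answer: 0 11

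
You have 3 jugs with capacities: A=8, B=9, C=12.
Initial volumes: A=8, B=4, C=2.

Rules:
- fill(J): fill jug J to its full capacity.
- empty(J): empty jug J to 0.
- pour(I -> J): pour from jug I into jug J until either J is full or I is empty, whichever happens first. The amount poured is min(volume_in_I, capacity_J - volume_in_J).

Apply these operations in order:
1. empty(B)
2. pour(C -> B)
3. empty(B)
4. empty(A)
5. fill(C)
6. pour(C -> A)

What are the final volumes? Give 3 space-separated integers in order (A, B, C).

Step 1: empty(B) -> (A=8 B=0 C=2)
Step 2: pour(C -> B) -> (A=8 B=2 C=0)
Step 3: empty(B) -> (A=8 B=0 C=0)
Step 4: empty(A) -> (A=0 B=0 C=0)
Step 5: fill(C) -> (A=0 B=0 C=12)
Step 6: pour(C -> A) -> (A=8 B=0 C=4)

Answer: 8 0 4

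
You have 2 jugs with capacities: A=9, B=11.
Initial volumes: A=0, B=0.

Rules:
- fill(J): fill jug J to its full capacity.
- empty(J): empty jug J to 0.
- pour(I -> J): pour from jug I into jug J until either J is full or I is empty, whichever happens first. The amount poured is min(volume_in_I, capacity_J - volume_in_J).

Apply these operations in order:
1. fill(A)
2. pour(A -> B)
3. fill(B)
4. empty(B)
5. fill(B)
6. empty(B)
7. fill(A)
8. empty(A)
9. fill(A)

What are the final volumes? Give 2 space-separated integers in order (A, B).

Answer: 9 0

Derivation:
Step 1: fill(A) -> (A=9 B=0)
Step 2: pour(A -> B) -> (A=0 B=9)
Step 3: fill(B) -> (A=0 B=11)
Step 4: empty(B) -> (A=0 B=0)
Step 5: fill(B) -> (A=0 B=11)
Step 6: empty(B) -> (A=0 B=0)
Step 7: fill(A) -> (A=9 B=0)
Step 8: empty(A) -> (A=0 B=0)
Step 9: fill(A) -> (A=9 B=0)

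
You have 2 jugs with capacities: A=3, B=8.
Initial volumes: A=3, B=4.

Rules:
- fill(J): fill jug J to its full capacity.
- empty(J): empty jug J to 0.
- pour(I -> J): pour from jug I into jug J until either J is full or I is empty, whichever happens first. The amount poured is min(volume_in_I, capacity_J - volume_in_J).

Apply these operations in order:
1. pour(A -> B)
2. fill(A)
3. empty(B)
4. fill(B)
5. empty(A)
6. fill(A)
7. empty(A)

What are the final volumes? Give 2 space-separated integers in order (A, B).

Answer: 0 8

Derivation:
Step 1: pour(A -> B) -> (A=0 B=7)
Step 2: fill(A) -> (A=3 B=7)
Step 3: empty(B) -> (A=3 B=0)
Step 4: fill(B) -> (A=3 B=8)
Step 5: empty(A) -> (A=0 B=8)
Step 6: fill(A) -> (A=3 B=8)
Step 7: empty(A) -> (A=0 B=8)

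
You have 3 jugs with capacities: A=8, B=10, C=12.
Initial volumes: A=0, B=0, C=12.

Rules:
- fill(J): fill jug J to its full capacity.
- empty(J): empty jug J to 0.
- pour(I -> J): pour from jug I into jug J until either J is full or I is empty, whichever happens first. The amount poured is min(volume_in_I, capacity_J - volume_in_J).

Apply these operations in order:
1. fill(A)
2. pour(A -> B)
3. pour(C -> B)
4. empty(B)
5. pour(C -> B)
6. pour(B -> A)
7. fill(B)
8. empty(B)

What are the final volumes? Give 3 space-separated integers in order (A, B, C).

Step 1: fill(A) -> (A=8 B=0 C=12)
Step 2: pour(A -> B) -> (A=0 B=8 C=12)
Step 3: pour(C -> B) -> (A=0 B=10 C=10)
Step 4: empty(B) -> (A=0 B=0 C=10)
Step 5: pour(C -> B) -> (A=0 B=10 C=0)
Step 6: pour(B -> A) -> (A=8 B=2 C=0)
Step 7: fill(B) -> (A=8 B=10 C=0)
Step 8: empty(B) -> (A=8 B=0 C=0)

Answer: 8 0 0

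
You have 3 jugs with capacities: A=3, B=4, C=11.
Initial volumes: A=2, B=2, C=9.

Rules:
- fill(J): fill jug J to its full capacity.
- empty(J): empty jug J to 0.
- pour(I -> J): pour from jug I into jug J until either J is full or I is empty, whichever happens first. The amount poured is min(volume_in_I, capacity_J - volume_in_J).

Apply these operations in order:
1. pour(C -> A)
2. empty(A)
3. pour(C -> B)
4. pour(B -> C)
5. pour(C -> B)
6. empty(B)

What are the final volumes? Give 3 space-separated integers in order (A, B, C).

Answer: 0 0 6

Derivation:
Step 1: pour(C -> A) -> (A=3 B=2 C=8)
Step 2: empty(A) -> (A=0 B=2 C=8)
Step 3: pour(C -> B) -> (A=0 B=4 C=6)
Step 4: pour(B -> C) -> (A=0 B=0 C=10)
Step 5: pour(C -> B) -> (A=0 B=4 C=6)
Step 6: empty(B) -> (A=0 B=0 C=6)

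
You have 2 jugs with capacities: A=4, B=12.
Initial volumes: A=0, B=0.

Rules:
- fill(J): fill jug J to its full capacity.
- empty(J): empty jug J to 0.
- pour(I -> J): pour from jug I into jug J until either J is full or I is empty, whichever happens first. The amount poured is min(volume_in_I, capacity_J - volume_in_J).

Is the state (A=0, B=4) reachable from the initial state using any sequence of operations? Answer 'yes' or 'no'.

Answer: yes

Derivation:
BFS from (A=0, B=0):
  1. fill(A) -> (A=4 B=0)
  2. pour(A -> B) -> (A=0 B=4)
Target reached → yes.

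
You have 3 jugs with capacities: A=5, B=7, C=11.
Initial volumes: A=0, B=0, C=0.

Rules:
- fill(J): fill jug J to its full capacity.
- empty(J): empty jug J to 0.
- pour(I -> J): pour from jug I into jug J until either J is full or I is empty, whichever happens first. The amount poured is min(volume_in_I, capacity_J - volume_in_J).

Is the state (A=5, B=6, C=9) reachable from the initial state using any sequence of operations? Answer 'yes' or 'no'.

BFS from (A=0, B=0, C=0):
  1. fill(A) -> (A=5 B=0 C=0)
  2. fill(C) -> (A=5 B=0 C=11)
  3. pour(A -> B) -> (A=0 B=5 C=11)
  4. pour(C -> A) -> (A=5 B=5 C=6)
  5. pour(A -> B) -> (A=3 B=7 C=6)
  6. empty(B) -> (A=3 B=0 C=6)
  7. pour(C -> B) -> (A=3 B=6 C=0)
  8. fill(C) -> (A=3 B=6 C=11)
  9. pour(C -> A) -> (A=5 B=6 C=9)
Target reached → yes.

Answer: yes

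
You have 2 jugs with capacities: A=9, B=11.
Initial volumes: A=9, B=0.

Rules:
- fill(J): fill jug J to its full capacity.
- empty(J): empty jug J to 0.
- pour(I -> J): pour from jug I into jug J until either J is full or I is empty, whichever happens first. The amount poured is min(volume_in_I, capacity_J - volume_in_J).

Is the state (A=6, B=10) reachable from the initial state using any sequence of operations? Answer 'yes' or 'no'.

BFS explored all 40 reachable states.
Reachable set includes: (0,0), (0,1), (0,2), (0,3), (0,4), (0,5), (0,6), (0,7), (0,8), (0,9), (0,10), (0,11) ...
Target (A=6, B=10) not in reachable set → no.

Answer: no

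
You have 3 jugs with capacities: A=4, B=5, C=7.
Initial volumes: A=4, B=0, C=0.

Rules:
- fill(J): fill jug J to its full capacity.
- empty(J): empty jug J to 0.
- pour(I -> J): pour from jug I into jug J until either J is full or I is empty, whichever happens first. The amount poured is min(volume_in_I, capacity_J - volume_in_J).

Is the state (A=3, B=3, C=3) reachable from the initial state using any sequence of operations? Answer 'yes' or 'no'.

Answer: no

Derivation:
BFS explored all 168 reachable states.
Reachable set includes: (0,0,0), (0,0,1), (0,0,2), (0,0,3), (0,0,4), (0,0,5), (0,0,6), (0,0,7), (0,1,0), (0,1,1), (0,1,2), (0,1,3) ...
Target (A=3, B=3, C=3) not in reachable set → no.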